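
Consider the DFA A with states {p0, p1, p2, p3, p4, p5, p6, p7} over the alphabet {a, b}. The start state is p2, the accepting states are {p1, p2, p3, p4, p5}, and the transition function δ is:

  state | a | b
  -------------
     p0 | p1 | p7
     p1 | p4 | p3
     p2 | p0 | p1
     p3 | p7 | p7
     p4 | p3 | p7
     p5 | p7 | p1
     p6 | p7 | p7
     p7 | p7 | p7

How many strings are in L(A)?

9

The useful subgraph on states {p0, p1, p2, p3, p4} is acyclic, so L(A) is finite; the longest accepting path visits 5 useful states, giving maximum string length 4.
Counting accepting paths from p2 by length: 1 of length 0, 1 of length 1, 3 of length 2, 3 of length 3, 1 of length 4. Total 9.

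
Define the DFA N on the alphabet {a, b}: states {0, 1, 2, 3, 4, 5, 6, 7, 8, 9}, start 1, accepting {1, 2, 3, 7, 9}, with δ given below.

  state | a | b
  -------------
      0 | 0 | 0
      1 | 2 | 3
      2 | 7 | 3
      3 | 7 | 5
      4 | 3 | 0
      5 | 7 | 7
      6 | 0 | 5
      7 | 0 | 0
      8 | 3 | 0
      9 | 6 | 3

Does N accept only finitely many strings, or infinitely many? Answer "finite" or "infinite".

The useful states (reachable from 1 and able to reach an accepting state) are {1, 2, 3, 5, 7}.
Restricted to these states the transition graph has no cycle, so every accepting path has bounded length and L is finite.

finite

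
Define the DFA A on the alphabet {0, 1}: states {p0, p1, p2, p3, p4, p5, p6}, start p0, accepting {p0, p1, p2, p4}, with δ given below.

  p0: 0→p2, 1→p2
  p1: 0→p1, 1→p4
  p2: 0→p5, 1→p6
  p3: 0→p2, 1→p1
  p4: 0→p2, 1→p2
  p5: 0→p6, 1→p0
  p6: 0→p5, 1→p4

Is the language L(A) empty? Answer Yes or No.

No

The empty string ε is accepted: the run p0 ends in the accepting state p0.
Since at least one string is accepted, L(A) is not empty.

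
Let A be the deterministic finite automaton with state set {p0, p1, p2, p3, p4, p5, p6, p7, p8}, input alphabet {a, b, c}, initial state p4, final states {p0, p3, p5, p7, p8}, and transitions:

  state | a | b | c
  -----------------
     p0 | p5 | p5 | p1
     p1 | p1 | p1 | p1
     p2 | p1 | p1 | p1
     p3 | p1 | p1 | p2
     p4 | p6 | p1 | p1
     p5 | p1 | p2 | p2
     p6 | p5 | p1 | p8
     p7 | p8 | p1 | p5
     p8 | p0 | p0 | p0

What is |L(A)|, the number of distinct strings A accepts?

The useful subgraph on states {p0, p4, p5, p6, p8} is acyclic, so L(A) is finite; the longest accepting path visits 5 useful states, giving maximum string length 4.
Counting accepting paths from p4 by length: 2 of length 2, 3 of length 3, 6 of length 4. Total 11.

11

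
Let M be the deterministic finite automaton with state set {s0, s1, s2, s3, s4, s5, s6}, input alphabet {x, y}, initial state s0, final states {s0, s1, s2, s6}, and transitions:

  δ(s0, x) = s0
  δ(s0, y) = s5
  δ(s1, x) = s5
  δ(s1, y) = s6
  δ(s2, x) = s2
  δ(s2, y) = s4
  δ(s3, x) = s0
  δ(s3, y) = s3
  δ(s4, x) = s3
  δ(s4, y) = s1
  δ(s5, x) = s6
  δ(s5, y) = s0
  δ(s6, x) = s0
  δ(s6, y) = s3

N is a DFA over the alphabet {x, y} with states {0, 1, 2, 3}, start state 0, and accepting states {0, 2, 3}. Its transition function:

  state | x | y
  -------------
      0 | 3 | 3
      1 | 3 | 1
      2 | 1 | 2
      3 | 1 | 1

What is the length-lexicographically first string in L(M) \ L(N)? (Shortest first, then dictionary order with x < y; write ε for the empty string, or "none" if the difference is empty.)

xx

The string xx is accepted by M but not by N.
No shorter string lies in the difference, and xx is the lexicographically first length-2 string in L(M) \ L(N).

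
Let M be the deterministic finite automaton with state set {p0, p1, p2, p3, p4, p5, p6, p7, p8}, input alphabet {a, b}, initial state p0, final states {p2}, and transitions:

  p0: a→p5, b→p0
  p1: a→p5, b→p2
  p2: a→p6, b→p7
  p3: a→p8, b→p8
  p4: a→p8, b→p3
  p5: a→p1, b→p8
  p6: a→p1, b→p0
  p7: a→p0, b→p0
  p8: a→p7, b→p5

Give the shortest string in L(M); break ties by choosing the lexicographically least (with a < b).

aab

A breadth-first search from p0 reaches an accepting state first via the path p0 → p5 → p1 → p2 on input aab.
No string of length < 3 is accepted (BFS exhausts all shorter strings without reaching an accepting state), and aab is the lexicographically least accepting string of length 3.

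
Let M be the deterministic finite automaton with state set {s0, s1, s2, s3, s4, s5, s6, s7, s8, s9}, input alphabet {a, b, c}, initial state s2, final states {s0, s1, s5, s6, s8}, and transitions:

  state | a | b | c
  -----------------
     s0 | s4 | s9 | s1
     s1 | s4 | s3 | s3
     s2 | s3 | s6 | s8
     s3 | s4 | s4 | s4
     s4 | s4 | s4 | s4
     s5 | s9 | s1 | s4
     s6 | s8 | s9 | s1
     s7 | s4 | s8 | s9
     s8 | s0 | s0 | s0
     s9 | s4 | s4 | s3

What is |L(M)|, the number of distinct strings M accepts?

The useful subgraph on states {s0, s1, s2, s6, s8} is acyclic, so L(M) is finite; the longest accepting path visits 5 useful states, giving maximum string length 4.
Counting accepting paths from s2 by length: 2 of length 1, 5 of length 2, 6 of length 3, 3 of length 4. Total 16.

16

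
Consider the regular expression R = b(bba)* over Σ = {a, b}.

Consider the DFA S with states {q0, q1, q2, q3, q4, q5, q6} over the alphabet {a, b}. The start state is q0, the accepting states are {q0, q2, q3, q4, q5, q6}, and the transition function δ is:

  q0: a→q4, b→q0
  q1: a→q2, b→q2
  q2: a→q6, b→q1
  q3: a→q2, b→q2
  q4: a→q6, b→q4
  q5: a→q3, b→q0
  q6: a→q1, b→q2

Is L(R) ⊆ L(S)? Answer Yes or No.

Yes

Converting the expression R to a DFA (subset construction, then merging equivalent states) gives the minimal DFA with states {r0, r1, r2, r3, r4}, start state r0, accepting states {r2} and transitions r0: a→r1, b→r2; r1: a→r1, b→r1; r2: a→r1, b→r3; r3: a→r1, b→r4; r4: a→r2, b→r1.
Exploring the product automaton R × S from the start pair (r0, q0), following both machines on each input symbol, reaches 18 state pairs: (r0, q0), (r1, q4), (r2, q0), (r1, q6), (r3, q0), (r1, q1), (r1, q2), (r4, q0), (r2, q4), (r1, q0), (r3, q4), (r4, q4), (r2, q6), (r3, q2), (r4, q1), (r2, q2), (r3, q1), (r4, q2).
R accepts in {r2} and S accepts in {q0, q2, q3, q4, q5, q6}. The reachable pairs whose R-component is accepting are (r2, q0), (r2, q4), (r2, q6), (r2, q2); in each of them the S-component is accepting too, so the product for L(R) \ L(S) (R-component accepting, S-component rejecting) has no reachable accepting pair and the difference is empty.
Hence every string in L(R) is also in L(S).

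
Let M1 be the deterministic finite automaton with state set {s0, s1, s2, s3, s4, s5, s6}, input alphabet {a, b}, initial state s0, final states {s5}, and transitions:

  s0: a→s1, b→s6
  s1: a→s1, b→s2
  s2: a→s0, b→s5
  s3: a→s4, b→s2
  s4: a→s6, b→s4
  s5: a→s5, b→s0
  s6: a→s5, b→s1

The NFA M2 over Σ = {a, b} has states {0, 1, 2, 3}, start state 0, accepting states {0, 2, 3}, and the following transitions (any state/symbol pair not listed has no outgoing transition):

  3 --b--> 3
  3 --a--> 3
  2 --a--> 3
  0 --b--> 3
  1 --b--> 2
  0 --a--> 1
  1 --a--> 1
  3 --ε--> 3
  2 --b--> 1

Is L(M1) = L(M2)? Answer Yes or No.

No

The string abb is accepted by M1 but rejected by M2.
So L(M1) ≠ L(M2).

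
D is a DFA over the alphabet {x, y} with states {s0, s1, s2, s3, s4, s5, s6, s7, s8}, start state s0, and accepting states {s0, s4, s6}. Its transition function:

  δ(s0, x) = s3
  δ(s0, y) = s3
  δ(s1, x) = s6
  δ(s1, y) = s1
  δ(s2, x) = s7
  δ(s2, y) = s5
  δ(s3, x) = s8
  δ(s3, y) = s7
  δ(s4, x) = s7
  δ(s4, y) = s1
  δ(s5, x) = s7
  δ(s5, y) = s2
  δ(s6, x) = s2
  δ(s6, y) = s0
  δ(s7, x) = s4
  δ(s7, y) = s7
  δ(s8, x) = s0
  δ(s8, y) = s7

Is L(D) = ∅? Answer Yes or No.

The empty string ε is accepted: the run s0 ends in the accepting state s0.
Since at least one string is accepted, L(D) is not empty.

No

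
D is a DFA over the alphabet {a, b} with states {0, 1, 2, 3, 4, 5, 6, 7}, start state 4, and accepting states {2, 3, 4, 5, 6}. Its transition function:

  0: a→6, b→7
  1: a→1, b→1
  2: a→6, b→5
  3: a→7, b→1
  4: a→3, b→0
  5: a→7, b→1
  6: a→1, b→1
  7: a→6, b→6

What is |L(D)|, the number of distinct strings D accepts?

7

The useful subgraph on states {0, 3, 4, 6, 7} is acyclic, so L(D) is finite; the longest accepting path visits 4 useful states, giving maximum string length 3.
Counting accepting paths from 4 by length: 1 of length 0, 1 of length 1, 1 of length 2, 4 of length 3. Total 7.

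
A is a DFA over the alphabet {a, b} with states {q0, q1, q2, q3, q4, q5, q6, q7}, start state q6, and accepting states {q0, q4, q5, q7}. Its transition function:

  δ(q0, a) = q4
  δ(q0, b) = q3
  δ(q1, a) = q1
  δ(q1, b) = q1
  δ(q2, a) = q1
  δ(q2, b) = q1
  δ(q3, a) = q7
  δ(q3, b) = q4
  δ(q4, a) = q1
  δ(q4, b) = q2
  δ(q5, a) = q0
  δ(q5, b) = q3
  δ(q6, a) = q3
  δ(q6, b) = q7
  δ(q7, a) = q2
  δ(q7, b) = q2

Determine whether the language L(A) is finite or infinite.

The useful states (reachable from q6 and able to reach an accepting state) are {q3, q4, q6, q7}.
Restricted to these states the transition graph has no cycle, so every accepting path has bounded length and L is finite.

finite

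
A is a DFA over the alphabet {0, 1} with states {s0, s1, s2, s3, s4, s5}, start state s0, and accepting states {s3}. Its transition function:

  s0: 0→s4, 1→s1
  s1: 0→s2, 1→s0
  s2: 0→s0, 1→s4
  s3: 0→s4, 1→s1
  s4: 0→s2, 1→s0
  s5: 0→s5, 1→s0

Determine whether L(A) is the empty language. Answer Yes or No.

Yes

The states reachable from the start state are {s0, s1, s2, s4}.
None of the accepting states {s3} is reachable, so no string is accepted and L(A) = ∅.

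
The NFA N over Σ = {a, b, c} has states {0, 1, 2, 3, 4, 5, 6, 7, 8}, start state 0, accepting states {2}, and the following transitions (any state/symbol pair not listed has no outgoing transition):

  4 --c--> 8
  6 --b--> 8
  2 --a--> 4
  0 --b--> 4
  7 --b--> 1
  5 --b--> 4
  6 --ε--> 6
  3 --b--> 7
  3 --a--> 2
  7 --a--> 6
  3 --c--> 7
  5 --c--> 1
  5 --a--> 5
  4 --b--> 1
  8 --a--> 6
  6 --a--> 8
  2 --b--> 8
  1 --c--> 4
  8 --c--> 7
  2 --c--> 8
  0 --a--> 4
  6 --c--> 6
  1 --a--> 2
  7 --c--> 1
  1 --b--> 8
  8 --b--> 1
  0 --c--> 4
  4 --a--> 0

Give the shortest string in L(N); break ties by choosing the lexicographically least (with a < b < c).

A breadth-first search from 0 reaches an accepting state first via the path 0 → 4 → 1 → 2 on input aba.
No string of length < 3 is accepted (BFS exhausts all shorter strings without reaching an accepting state), and aba is the lexicographically least accepting string of length 3.

aba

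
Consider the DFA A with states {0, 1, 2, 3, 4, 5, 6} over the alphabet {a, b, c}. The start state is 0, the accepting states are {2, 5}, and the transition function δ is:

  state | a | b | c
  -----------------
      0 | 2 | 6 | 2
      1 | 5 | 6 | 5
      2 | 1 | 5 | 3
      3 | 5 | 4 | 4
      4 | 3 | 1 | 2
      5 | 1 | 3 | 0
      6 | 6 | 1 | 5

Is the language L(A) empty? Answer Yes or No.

The string a is accepted: the run 0 → 2 ends in the accepting state 2.
Since at least one string is accepted, L(A) is not empty.

No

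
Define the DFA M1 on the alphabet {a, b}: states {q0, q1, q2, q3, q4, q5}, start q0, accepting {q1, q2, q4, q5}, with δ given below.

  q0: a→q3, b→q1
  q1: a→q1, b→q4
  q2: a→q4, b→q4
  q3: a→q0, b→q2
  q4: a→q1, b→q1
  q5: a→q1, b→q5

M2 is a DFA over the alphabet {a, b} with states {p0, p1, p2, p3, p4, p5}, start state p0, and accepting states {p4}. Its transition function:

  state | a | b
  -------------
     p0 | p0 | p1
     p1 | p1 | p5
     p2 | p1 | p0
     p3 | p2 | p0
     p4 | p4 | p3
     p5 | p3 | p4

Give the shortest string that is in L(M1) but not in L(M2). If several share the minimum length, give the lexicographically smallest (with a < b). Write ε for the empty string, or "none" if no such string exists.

The string b is accepted by M1 but not by M2.
No shorter string lies in the difference, and b is the lexicographically first length-1 string in L(M1) \ L(M2).

b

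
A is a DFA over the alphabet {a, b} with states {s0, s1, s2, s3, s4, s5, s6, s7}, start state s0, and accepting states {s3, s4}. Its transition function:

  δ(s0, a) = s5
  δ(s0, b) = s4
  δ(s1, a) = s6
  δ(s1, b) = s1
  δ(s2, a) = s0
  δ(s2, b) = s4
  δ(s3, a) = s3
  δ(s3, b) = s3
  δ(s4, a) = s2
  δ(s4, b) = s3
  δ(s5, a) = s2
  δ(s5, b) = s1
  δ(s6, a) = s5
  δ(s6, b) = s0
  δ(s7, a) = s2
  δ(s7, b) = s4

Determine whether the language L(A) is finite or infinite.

infinite

State s0 is reachable from the start and can reach an accepting state, and it lies on the cycle s0 → s4 → s2 → s0.
Traversing that cycle any number of times yields accepted strings of unbounded length, so the language is infinite.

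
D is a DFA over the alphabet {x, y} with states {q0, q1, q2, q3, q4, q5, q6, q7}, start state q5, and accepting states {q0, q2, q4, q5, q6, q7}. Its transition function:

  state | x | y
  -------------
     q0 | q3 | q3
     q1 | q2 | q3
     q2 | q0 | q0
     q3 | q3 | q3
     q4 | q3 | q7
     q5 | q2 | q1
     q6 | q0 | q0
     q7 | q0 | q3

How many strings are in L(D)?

7

The useful subgraph on states {q0, q1, q2, q5} is acyclic, so L(D) is finite; the longest accepting path visits 4 useful states, giving maximum string length 3.
Counting accepting paths from q5 by length: 1 of length 0, 1 of length 1, 3 of length 2, 2 of length 3. Total 7.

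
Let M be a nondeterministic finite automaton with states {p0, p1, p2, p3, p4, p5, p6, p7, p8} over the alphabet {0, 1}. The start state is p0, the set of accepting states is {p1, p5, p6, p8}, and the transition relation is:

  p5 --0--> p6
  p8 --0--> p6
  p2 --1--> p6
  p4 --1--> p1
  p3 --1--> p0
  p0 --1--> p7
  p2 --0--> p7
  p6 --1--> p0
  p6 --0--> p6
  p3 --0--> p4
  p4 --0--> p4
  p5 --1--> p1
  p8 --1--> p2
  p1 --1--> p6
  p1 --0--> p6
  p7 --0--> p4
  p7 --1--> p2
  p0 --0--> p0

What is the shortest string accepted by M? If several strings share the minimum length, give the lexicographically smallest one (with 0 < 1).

A breadth-first search from p0 reaches an accepting state first via the path p0 → p7 → p4 → p1 on input 101.
No string of length < 3 is accepted (BFS exhausts all shorter strings without reaching an accepting state), and 101 is the lexicographically least accepting string of length 3.

101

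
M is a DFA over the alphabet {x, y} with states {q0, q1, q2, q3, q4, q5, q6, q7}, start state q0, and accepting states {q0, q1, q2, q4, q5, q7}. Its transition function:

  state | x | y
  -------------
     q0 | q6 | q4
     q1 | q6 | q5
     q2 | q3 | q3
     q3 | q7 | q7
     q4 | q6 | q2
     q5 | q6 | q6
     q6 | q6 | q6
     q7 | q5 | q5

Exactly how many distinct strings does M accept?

The useful subgraph on states {q0, q2, q3, q4, q5, q7} is acyclic, so L(M) is finite; the longest accepting path visits 6 useful states, giving maximum string length 5.
Counting accepting paths from q0 by length: 1 of length 0, 1 of length 1, 1 of length 2, 4 of length 4, 8 of length 5. Total 15.

15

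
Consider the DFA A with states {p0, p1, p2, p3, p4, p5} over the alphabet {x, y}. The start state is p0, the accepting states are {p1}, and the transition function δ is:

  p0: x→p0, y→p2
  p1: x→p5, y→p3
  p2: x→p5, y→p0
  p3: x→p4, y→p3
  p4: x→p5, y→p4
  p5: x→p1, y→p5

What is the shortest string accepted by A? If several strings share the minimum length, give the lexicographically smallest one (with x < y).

A breadth-first search from p0 reaches an accepting state first via the path p0 → p2 → p5 → p1 on input yxx.
No string of length < 3 is accepted (BFS exhausts all shorter strings without reaching an accepting state), and yxx is the lexicographically least accepting string of length 3.

yxx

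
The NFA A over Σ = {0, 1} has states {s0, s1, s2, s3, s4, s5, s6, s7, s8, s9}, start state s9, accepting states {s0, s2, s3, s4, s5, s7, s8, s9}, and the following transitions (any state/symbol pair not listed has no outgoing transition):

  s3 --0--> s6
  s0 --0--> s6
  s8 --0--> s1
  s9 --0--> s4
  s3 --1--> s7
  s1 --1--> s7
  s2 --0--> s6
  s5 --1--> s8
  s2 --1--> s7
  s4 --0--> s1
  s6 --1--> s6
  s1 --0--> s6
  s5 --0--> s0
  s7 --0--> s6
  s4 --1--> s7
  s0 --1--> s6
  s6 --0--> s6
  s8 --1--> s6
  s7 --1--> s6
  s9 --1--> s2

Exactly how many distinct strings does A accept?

6

The useful subgraph on states {s1, s2, s4, s7, s9} is acyclic, so L(A) is finite; the longest accepting path visits 4 useful states, giving maximum string length 3.
Counting accepting paths from s9 by length: 1 of length 0, 2 of length 1, 2 of length 2, 1 of length 3. Total 6.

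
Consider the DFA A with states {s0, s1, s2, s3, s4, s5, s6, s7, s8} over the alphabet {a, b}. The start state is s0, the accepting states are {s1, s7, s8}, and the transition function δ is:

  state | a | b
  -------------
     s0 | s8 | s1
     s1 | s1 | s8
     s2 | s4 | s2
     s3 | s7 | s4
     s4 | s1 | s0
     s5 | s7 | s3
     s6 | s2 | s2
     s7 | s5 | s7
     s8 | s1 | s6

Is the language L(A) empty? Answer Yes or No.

The string a is accepted: the run s0 → s8 ends in the accepting state s8.
Since at least one string is accepted, L(A) is not empty.

No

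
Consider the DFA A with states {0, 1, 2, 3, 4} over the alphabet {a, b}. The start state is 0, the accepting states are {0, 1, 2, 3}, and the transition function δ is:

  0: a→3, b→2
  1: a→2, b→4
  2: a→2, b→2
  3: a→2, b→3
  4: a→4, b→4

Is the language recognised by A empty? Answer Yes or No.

The empty string ε is accepted: the run 0 ends in the accepting state 0.
Since at least one string is accepted, L(A) is not empty.

No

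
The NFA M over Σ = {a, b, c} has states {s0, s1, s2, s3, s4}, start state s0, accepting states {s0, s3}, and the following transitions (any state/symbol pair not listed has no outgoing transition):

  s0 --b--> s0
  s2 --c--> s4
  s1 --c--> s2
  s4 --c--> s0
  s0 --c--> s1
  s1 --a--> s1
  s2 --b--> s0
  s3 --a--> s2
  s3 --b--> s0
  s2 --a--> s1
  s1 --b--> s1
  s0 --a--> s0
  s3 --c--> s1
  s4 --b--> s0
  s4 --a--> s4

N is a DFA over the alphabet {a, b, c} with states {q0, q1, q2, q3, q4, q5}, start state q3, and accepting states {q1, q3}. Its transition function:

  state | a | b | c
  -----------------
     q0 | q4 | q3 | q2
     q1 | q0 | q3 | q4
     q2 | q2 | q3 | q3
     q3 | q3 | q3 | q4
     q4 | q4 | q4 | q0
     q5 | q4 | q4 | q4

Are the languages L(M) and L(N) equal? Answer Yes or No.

Exploring the product automaton M × N from the start pair (s0, q3), following both machines on each input symbol, reaches 4 state pairs: (s0, q3), (s1, q4), (s2, q0), (s4, q2).
M accepts in {s0, s3} and N accepts in {q1, q3}. In every reachable pair the two components are either both accepting — (s0, q3) — or both non-accepting, so no string is accepted by exactly one of the machines: L(M) \ L(N) and L(N) \ L(M) are both empty.
Hence every string is accepted by M iff it is accepted by N, and the two languages coincide.

Yes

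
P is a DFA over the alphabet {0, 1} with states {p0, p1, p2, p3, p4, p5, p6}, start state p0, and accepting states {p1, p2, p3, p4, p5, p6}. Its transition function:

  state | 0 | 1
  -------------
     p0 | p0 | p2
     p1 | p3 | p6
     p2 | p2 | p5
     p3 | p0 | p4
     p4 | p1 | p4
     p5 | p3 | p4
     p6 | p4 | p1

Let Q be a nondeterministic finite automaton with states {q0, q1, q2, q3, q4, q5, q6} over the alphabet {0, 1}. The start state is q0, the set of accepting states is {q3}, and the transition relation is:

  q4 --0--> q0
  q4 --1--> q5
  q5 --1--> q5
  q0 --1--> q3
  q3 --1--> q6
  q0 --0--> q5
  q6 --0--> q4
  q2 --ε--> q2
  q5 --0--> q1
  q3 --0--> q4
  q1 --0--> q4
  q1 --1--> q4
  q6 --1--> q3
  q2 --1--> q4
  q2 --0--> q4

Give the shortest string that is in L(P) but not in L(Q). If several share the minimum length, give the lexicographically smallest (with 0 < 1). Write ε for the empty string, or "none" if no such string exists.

The string 01 is accepted by P but not by Q.
No shorter string lies in the difference, and 01 is the lexicographically first length-2 string in L(P) \ L(Q).

01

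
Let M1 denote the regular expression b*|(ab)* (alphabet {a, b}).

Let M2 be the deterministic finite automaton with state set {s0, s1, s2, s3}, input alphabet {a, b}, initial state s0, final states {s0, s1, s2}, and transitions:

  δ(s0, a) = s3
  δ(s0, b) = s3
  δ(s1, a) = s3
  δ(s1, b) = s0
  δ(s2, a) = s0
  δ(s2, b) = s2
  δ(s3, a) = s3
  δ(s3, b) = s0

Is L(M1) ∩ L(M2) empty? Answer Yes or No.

The empty string ε is accepted by both M1 and M2.
Hence L(M1) ∩ L(M2) ≠ ∅.

No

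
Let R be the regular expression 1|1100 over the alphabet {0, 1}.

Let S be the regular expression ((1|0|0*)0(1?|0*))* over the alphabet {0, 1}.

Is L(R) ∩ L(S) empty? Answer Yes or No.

Yes

Converting the expression R to a DFA (subset construction, then merging equivalent states) gives the minimal DFA with states {r0, r1, r2, r3, r4, r5}, start state r0, accepting states {r2, r5} and transitions r0: 0→r1, 1→r2; r1: 0→r1, 1→r1; r2: 0→r1, 1→r3; r3: 0→r4, 1→r1; r4: 0→r5, 1→r1; r5: 0→r1, 1→r1.
Converting the expression S to a DFA (subset construction, then merging equivalent states) gives the minimal DFA with states {s0, s1, s2, s3}, start state s0, accepting states {s0, s1} and transitions s0: 0→s1, 1→s2; s1: 0→s1, 1→s0; s2: 0→s1, 1→s3; s3: 0→s3, 1→s3.
Exploring the product automaton R × S from the start pair (r0, s0), following both machines on each input symbol, reaches 9 state pairs: (r0, s0), (r1, s1), (r2, s2), (r1, s0), (r3, s3), (r1, s2), (r4, s3), (r1, s3), (r5, s3).
R accepts in {r2, r5} and S accepts in {s0, s1}; no reachable pair has both components accepting, so no string drives both machines to acceptance simultaneously and L(R) ∩ L(S) = ∅.
So no string is accepted by both, and the intersection is empty.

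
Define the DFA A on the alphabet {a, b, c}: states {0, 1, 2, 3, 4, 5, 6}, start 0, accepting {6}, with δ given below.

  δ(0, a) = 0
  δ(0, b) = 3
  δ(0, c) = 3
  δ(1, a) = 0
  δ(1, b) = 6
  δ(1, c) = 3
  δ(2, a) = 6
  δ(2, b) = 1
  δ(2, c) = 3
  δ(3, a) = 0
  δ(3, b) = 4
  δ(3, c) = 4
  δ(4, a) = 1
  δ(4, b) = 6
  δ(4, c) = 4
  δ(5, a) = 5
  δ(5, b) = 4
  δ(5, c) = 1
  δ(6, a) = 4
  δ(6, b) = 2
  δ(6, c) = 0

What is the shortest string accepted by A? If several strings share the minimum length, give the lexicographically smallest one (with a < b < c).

bbb

A breadth-first search from 0 reaches an accepting state first via the path 0 → 3 → 4 → 6 on input bbb.
No string of length < 3 is accepted (BFS exhausts all shorter strings without reaching an accepting state), and bbb is the lexicographically least accepting string of length 3.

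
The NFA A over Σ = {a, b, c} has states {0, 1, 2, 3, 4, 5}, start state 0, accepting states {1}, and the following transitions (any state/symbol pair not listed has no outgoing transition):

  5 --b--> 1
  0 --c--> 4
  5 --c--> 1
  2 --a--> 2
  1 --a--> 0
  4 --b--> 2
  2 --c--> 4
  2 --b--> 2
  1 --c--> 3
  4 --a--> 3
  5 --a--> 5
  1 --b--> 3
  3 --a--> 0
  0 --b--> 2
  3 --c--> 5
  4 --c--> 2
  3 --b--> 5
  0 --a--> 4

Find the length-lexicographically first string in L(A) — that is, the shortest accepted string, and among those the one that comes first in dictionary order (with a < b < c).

aabb

A breadth-first search from 0 reaches an accepting state first via the path 0 → 4 → 3 → 5 → 1 on input aabb.
No string of length < 4 is accepted (BFS exhausts all shorter strings without reaching an accepting state), and aabb is the lexicographically least accepting string of length 4.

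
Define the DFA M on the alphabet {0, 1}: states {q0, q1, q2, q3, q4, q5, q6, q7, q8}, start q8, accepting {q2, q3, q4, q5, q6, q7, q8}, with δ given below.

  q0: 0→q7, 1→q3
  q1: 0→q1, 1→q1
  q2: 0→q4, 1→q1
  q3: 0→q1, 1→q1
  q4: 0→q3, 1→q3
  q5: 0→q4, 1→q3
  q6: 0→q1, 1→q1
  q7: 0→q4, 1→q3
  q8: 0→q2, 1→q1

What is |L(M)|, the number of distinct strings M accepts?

5

The useful subgraph on states {q2, q3, q4, q8} is acyclic, so L(M) is finite; the longest accepting path visits 4 useful states, giving maximum string length 3.
Counting accepting paths from q8 by length: 1 of length 0, 1 of length 1, 1 of length 2, 2 of length 3. Total 5.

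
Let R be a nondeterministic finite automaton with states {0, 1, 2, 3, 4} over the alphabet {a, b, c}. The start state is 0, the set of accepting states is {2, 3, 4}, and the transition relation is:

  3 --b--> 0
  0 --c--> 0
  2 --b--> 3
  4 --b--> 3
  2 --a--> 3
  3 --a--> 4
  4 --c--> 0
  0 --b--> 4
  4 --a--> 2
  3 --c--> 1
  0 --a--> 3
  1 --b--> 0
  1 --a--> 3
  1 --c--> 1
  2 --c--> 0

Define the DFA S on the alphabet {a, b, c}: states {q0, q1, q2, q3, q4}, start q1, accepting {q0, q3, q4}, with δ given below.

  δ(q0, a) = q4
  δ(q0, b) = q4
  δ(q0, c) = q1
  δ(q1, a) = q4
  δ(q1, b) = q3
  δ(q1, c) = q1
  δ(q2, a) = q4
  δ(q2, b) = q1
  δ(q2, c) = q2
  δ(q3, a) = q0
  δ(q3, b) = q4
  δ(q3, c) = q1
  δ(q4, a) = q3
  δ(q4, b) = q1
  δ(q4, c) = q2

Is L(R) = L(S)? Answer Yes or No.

Yes

Exploring the product automaton R × S from the start pair (0, q1), following both machines on each input symbol, reaches 5 state pairs: (0, q1), (3, q4), (4, q3), (1, q2), (2, q0).
R accepts in {2, 3, 4} and S accepts in {q0, q3, q4}. In every reachable pair the two components are either both accepting — (3, q4), (4, q3), (2, q0) — or both non-accepting, so no string is accepted by exactly one of the machines: L(R) \ L(S) and L(S) \ L(R) are both empty.
Hence every string is accepted by R iff it is accepted by S, and the two languages coincide.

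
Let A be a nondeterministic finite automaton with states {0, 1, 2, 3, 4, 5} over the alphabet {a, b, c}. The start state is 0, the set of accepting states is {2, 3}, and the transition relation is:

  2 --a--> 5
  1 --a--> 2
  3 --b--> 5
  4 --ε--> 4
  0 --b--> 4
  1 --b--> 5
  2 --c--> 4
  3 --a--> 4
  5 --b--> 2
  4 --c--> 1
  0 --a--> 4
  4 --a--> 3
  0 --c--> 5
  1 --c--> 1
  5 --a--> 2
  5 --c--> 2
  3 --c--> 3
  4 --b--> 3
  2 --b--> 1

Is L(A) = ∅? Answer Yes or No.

The string aa is accepted: the run 0 → 4 → 3 ends in the accepting state 3.
Since at least one string is accepted, L(A) is not empty.

No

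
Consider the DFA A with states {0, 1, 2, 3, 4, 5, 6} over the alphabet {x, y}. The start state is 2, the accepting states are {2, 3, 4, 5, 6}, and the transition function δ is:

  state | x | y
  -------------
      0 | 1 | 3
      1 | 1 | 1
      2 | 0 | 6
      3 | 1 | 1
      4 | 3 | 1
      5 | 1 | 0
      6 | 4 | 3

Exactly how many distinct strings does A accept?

6

The useful subgraph on states {0, 2, 3, 4, 6} is acyclic, so L(A) is finite; the longest accepting path visits 4 useful states, giving maximum string length 3.
Counting accepting paths from 2 by length: 1 of length 0, 1 of length 1, 3 of length 2, 1 of length 3. Total 6.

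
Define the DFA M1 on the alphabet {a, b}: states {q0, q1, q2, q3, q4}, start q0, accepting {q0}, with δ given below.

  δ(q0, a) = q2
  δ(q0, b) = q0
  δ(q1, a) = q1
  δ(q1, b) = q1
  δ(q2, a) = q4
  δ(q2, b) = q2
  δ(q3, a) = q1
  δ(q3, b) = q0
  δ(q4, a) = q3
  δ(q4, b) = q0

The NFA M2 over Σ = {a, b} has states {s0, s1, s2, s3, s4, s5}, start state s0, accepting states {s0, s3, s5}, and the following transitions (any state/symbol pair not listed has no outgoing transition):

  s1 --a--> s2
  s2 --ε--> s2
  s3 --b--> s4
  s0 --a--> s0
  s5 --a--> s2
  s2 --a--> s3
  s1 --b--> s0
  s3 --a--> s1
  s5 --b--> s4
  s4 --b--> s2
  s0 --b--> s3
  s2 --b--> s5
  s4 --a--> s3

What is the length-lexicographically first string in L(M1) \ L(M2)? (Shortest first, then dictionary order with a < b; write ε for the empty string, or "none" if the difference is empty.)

The string bb is accepted by M1 but not by M2.
No shorter string lies in the difference, and bb is the lexicographically first length-2 string in L(M1) \ L(M2).

bb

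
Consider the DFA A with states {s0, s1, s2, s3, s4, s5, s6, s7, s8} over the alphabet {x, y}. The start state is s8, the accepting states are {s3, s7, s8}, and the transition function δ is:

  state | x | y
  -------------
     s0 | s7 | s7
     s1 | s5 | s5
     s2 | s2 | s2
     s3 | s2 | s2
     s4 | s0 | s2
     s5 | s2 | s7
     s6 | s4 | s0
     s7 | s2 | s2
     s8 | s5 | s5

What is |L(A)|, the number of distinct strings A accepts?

The useful subgraph on states {s5, s7, s8} is acyclic, so L(A) is finite; the longest accepting path visits 3 useful states, giving maximum string length 2.
Counting accepting paths from s8 by length: 1 of length 0, 2 of length 2. Total 3.

3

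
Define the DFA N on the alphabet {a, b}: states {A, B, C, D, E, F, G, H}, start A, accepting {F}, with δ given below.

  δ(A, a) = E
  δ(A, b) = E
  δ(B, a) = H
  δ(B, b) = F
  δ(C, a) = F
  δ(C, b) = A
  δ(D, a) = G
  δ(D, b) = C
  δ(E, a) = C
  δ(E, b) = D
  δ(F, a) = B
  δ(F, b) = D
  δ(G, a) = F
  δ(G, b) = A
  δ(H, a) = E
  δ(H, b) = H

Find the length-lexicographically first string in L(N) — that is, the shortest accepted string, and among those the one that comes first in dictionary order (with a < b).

A breadth-first search from A reaches an accepting state first via the path A → E → C → F on input aaa.
No string of length < 3 is accepted (BFS exhausts all shorter strings without reaching an accepting state), and aaa is the lexicographically least accepting string of length 3.

aaa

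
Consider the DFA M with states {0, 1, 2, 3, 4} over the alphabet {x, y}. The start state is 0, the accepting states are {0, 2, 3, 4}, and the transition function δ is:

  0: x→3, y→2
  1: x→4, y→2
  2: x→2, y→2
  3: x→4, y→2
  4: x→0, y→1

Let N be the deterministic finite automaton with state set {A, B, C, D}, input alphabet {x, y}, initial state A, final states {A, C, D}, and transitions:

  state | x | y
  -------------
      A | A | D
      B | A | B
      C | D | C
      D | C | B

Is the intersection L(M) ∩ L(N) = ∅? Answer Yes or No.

No

The empty string ε is accepted by both M and N.
Hence L(M) ∩ L(N) ≠ ∅.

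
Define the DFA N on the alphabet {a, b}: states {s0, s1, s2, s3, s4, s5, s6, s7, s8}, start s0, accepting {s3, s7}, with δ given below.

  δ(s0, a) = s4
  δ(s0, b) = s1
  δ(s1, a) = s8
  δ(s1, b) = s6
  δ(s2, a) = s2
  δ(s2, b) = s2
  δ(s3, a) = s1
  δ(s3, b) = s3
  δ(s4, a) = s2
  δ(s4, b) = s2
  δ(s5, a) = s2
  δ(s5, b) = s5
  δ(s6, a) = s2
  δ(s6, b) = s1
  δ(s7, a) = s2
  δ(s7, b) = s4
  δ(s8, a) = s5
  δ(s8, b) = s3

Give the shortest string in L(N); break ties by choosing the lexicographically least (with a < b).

A breadth-first search from s0 reaches an accepting state first via the path s0 → s1 → s8 → s3 on input bab.
No string of length < 3 is accepted (BFS exhausts all shorter strings without reaching an accepting state), and bab is the lexicographically least accepting string of length 3.

bab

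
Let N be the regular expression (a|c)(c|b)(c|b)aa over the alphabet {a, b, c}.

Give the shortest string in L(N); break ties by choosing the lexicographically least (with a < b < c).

By inspection of the expression, no string of length less than 5 matches, and abbaa is the lexicographically first match of length 5.

abbaa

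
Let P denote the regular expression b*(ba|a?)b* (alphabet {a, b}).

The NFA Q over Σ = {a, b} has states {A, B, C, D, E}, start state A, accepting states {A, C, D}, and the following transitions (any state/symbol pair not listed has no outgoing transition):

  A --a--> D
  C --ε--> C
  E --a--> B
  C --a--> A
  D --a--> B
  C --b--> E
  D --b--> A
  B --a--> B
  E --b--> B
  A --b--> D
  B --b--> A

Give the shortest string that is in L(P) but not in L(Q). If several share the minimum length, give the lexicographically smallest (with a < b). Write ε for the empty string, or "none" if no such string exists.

ba

The string ba is accepted by P but not by Q.
No shorter string lies in the difference, and ba is the lexicographically first length-2 string in L(P) \ L(Q).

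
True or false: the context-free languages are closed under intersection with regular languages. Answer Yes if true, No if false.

Yes

Run a PDA for the context-free language and a DFA for the regular one in parallel (product of finite controls, the PDA's stack unchanged, the DFA advancing only on input moves); the product PDA accepts exactly the intersection. (Intersection of two CFLs, by contrast, can fail to be context-free.)
So the context-free languages are closed under intersection with a regular language.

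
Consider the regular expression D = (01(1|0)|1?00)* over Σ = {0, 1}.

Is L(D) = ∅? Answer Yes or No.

No

The empty string ε matches the expression, so it belongs to L(D).
Since L(D) contains at least one string, it is not empty.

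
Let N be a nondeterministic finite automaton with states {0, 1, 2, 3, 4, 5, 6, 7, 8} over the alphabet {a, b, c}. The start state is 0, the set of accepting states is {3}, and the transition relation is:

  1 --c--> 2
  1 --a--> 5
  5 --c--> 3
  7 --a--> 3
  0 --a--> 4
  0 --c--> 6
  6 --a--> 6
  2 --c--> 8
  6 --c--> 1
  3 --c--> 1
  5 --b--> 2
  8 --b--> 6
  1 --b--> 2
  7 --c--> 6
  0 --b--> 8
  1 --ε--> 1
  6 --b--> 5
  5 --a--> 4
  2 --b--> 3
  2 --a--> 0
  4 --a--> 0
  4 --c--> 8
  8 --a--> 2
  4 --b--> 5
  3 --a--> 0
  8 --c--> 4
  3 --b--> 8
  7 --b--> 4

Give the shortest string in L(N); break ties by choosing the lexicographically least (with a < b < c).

abc

A breadth-first search from 0 reaches an accepting state first via the path 0 → 4 → 5 → 3 on input abc.
No string of length < 3 is accepted (BFS exhausts all shorter strings without reaching an accepting state), and abc is the lexicographically least accepting string of length 3.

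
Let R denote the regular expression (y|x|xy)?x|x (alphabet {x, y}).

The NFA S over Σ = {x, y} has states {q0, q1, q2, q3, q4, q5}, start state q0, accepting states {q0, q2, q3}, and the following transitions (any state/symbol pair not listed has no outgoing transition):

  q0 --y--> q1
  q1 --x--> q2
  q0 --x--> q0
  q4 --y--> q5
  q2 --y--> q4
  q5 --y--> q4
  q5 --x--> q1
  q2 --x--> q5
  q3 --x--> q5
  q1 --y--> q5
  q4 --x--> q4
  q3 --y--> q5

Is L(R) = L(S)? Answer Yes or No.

No

The empty string ε is accepted by S but rejected by R.
So L(R) ≠ L(S).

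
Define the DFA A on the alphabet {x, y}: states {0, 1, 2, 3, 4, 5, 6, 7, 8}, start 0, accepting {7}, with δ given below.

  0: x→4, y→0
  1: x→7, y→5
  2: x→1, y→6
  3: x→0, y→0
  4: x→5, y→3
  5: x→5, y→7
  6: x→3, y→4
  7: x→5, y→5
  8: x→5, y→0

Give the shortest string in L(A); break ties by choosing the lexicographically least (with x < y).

A breadth-first search from 0 reaches an accepting state first via the path 0 → 4 → 5 → 7 on input xxy.
No string of length < 3 is accepted (BFS exhausts all shorter strings without reaching an accepting state), and xxy is the lexicographically least accepting string of length 3.

xxy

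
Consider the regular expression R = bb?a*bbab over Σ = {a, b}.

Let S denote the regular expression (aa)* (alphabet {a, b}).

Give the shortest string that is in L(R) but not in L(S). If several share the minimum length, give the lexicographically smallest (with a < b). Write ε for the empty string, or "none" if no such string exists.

The string bbbab is accepted by R but not by S.
No shorter string lies in the difference, and bbbab is the lexicographically first length-5 string in L(R) \ L(S).

bbbab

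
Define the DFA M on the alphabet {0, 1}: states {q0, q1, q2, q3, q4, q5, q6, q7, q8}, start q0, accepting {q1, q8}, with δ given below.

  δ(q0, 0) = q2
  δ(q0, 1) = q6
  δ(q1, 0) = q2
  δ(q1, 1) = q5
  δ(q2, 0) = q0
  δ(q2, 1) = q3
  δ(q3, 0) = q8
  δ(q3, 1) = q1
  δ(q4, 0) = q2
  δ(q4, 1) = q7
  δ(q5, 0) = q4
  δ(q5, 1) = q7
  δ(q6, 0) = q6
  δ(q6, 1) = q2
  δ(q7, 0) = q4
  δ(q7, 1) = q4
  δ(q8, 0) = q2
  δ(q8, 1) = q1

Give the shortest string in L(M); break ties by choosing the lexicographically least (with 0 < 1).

010

A breadth-first search from q0 reaches an accepting state first via the path q0 → q2 → q3 → q8 on input 010.
No string of length < 3 is accepted (BFS exhausts all shorter strings without reaching an accepting state), and 010 is the lexicographically least accepting string of length 3.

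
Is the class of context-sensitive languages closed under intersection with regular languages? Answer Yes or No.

Every regular language is context-sensitive, and context-sensitive languages are closed under intersection (an LBA runs the DFA check and then the LBA for L on the same linear tape).
So the context-sensitive languages are closed under intersection with a regular language.

Yes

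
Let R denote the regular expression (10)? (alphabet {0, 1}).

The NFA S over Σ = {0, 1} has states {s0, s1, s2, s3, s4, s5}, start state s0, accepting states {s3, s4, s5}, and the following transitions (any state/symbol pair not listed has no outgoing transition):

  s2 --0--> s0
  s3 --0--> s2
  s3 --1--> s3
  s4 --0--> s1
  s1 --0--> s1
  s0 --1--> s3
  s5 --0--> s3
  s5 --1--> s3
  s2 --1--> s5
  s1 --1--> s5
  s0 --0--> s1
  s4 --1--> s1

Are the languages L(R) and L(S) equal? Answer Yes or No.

The empty string ε is accepted by R but rejected by S.
So L(R) ≠ L(S).

No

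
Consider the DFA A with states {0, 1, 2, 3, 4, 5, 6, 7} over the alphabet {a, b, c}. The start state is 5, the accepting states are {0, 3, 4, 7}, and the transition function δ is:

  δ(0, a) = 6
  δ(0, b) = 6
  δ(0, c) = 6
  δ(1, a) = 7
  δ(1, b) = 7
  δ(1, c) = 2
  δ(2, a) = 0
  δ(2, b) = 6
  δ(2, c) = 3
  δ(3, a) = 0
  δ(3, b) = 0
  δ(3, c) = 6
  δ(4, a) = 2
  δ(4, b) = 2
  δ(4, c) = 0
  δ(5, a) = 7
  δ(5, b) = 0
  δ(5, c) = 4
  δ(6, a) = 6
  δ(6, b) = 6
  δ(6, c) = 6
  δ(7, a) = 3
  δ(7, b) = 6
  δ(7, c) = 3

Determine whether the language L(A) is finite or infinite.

finite

The useful states (reachable from 5 and able to reach an accepting state) are {0, 2, 3, 4, 5, 7}.
Restricted to these states the transition graph has no cycle, so every accepting path has bounded length and L is finite.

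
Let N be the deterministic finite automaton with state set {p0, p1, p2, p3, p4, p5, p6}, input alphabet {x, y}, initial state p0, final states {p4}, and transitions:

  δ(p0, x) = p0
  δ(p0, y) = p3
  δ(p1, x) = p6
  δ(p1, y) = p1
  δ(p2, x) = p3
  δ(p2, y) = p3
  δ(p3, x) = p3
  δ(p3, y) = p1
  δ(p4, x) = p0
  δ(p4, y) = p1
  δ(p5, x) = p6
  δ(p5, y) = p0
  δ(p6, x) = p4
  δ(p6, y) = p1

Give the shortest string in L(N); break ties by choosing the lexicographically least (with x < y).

yyxx

A breadth-first search from p0 reaches an accepting state first via the path p0 → p3 → p1 → p6 → p4 on input yyxx.
No string of length < 4 is accepted (BFS exhausts all shorter strings without reaching an accepting state), and yyxx is the lexicographically least accepting string of length 4.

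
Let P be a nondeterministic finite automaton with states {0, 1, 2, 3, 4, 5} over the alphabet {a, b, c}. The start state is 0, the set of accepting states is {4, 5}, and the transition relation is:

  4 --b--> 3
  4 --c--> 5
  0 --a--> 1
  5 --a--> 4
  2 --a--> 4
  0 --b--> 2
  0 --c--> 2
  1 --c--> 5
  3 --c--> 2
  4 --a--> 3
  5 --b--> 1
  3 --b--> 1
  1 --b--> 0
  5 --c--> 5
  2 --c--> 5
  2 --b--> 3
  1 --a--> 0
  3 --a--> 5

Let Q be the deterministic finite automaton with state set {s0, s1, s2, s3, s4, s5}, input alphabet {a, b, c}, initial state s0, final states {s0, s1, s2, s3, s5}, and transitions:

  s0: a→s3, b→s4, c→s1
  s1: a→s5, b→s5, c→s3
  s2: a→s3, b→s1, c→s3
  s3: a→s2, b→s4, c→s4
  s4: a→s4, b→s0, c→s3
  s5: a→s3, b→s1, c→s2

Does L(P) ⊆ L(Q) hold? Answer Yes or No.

The string ac is in L(P) but not in L(Q).
So L(P) ⊄ L(Q).

No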